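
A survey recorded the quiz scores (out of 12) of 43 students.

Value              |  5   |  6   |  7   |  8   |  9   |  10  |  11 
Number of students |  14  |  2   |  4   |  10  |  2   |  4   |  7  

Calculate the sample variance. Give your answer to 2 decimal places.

Values: 5, 6, 7, 8, 9, 10, 11
n = 43, Σfx = 325, mean = 7.5581
Σfx² = 2667
Σf(x − x̄)² = Σfx² − (Σfx)²/n = 2667 − 325²/43 = 210.6047
Sample variance = 210.6047 / 42 = 5.0144

5.01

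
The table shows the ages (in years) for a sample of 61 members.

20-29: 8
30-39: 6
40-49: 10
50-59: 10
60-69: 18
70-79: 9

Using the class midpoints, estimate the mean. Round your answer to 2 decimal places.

Midpoints: 24.5, 34.5, 44.5, 54.5, 64.5, 74.5
Σfm = 8×24.5 + 6×34.5 + 10×44.5 + 10×54.5 + 18×64.5 + 9×74.5 = 3224.5
n = Σf = 61
Mean = 3224.5 / 61 = 52.8607

52.86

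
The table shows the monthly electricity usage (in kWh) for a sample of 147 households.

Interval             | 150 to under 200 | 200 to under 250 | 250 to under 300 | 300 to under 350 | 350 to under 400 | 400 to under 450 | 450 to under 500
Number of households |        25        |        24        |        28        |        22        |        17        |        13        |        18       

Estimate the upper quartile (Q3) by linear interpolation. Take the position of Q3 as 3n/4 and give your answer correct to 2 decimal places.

383.09

Cumulative frequencies: 25, 49, 77, 99, 116, 129, 147
n = 147; position = 3n/4 = 110.25.
This falls in the class 350 to under 400: L = 350, F = 99, f = 17, h = 50.
Upper quartile ≈ 350 + ((110.25 − 99) / 17) × 50 = 383.0882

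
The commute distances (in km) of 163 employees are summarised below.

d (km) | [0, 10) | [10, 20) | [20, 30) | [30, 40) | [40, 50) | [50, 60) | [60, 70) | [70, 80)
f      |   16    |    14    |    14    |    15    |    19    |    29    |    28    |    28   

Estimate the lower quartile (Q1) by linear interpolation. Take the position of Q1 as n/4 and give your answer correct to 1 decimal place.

27.7

Cumulative frequencies: 16, 30, 44, 59, 78, 107, 135, 163
n = 163; position = n/4 = 40.75.
This falls in the class [20, 30): L = 20, F = 30, f = 14, h = 10.
Lower quartile ≈ 20 + ((40.75 − 30) / 14) × 10 = 27.6786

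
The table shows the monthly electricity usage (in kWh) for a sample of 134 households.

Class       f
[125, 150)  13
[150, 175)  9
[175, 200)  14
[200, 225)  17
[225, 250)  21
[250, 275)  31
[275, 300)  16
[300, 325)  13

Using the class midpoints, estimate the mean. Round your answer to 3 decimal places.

Midpoints: 137.5, 162.5, 187.5, 212.5, 237.5, 262.5, 287.5, 312.5
Σfm = 13×137.5 + 9×162.5 + 14×187.5 + 17×212.5 + 21×237.5 + 31×262.5 + 16×287.5 + 13×312.5 = 31275
n = Σf = 134
Mean = 31275 / 134 = 233.3955

233.396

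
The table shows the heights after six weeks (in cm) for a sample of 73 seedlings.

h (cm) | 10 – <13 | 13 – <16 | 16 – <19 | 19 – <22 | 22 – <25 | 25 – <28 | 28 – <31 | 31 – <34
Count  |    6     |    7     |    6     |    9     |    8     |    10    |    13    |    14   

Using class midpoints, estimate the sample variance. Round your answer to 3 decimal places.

Midpoints: 11.5, 14.5, 17.5, 20.5, 23.5, 26.5, 29.5, 32.5
n = 73, Σfm = 1751.5, mean = 23.9932
Σfm² = 45426.25
Σf(m − x̄)² = Σfm² − (Σfm)²/n = 45426.25 − 1751.5²/73 = 3402.2466
Sample variance = 3402.2466 / 72 = 47.2534

47.253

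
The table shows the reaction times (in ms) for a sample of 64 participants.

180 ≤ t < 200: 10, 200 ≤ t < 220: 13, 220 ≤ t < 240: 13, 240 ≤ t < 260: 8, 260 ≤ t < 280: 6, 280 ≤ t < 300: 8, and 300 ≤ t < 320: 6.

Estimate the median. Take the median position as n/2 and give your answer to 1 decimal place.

233.8

Cumulative frequencies: 10, 23, 36, 44, 50, 58, 64
n = 64; position = n/2 = 32.
This falls in the class 220 ≤ t < 240: L = 220, F = 23, f = 13, h = 20.
Median ≈ 220 + ((32 − 23) / 13) × 20 = 233.8462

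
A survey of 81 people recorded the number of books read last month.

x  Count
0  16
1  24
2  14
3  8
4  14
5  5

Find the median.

2

Cumulative frequencies: 16, 40, 54, 62, 76, 81
n = 81, so the median is the value in position (n+1)/2 = 41.
Position 41 falls at value 2.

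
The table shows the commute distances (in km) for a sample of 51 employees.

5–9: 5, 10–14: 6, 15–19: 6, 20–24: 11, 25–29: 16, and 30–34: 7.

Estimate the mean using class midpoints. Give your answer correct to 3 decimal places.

Midpoints: 7, 12, 17, 22, 27, 32
Σfm = 5×7 + 6×12 + 6×17 + 11×22 + 16×27 + 7×32 = 1107
n = Σf = 51
Mean = 1107 / 51 = 21.7059

21.706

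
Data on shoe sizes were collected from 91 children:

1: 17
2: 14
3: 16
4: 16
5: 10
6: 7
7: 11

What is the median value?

3

Cumulative frequencies: 17, 31, 47, 63, 73, 80, 91
n = 91, so the median is the value in position (n+1)/2 = 46.
Position 46 falls at value 3.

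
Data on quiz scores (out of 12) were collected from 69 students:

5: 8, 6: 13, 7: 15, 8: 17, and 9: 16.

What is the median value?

Cumulative frequencies: 8, 21, 36, 53, 69
n = 69, so the median is the value in position (n+1)/2 = 35.
Position 35 falls at value 7.

7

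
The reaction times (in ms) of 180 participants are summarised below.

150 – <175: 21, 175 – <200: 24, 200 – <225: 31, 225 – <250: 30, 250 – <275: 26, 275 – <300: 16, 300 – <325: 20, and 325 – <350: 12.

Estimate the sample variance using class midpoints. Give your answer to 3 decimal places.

Midpoints: 162.5, 187.5, 212.5, 237.5, 262.5, 287.5, 312.5, 337.5
n = 180, Σfm = 43350, mean = 240.8333
Σfm² = 10924375
Σf(m − x̄)² = Σfm² − (Σfm)²/n = 10924375 − 43350²/180 = 484250.0000
Sample variance = 484250.0000 / 179 = 2705.3073

2705.307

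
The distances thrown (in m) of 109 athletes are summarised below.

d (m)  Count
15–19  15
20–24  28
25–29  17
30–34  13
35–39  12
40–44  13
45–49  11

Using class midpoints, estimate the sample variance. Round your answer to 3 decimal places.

94.151

Midpoints: 17, 22, 27, 32, 37, 42, 47
n = 109, Σfm = 3253, mean = 29.8440
Σfm² = 107251
Σf(m − x̄)² = Σfm² − (Σfm)²/n = 107251 − 3253²/109 = 10168.3486
Sample variance = 10168.3486 / 108 = 94.1514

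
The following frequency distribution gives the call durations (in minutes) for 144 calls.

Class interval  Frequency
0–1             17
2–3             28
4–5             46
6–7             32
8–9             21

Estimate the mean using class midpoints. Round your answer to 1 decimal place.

Midpoints: 0.5, 2.5, 4.5, 6.5, 8.5
Σfm = 17×0.5 + 28×2.5 + 46×4.5 + 32×6.5 + 21×8.5 = 672
n = Σf = 144
Mean = 672 / 144 = 4.6667

4.7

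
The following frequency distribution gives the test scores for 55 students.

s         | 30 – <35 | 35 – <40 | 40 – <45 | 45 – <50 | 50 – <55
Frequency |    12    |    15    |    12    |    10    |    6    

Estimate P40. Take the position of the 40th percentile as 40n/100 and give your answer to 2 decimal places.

38.33

Cumulative frequencies: 12, 27, 39, 49, 55
n = 55; position = 40n/100 = 22.
This falls in the class 35 – <40: L = 35, F = 12, f = 15, h = 5.
40th percentile ≈ 35 + ((22 − 12) / 15) × 5 = 38.3333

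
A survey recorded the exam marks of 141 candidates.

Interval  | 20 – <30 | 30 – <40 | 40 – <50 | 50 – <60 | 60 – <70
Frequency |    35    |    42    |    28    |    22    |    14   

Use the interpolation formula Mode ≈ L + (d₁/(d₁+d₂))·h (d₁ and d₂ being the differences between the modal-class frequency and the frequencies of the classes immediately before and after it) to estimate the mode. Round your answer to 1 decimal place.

33.3

Modal class: 30 – <40 (highest frequency 42).
d₁ = 42 − 35 = 7, d₂ = 42 − 28 = 14
Mode ≈ 30 + (7/(7+14)) × 10 = 30 + 3.3333 = 33.3333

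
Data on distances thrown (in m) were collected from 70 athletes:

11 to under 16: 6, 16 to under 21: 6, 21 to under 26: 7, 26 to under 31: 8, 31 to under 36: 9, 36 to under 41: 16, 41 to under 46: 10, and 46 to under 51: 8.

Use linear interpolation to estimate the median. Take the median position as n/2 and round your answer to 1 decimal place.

35.4

Cumulative frequencies: 6, 12, 19, 27, 36, 52, 62, 70
n = 70; position = n/2 = 35.
This falls in the class 31 to under 36: L = 31, F = 27, f = 9, h = 5.
Median ≈ 31 + ((35 − 27) / 9) × 5 = 35.4444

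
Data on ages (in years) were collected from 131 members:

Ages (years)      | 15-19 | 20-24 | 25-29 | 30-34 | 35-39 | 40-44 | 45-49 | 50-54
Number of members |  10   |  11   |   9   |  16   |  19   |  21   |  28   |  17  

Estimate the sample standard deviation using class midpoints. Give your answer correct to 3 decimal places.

Midpoints: 17, 22, 27, 32, 37, 42, 47, 52
n = 131, Σfm = 4952, mean = 37.8015
Σfm² = 202034
Σf(m − x̄)² = Σfm² − (Σfm)²/n = 202034 − 4952²/131 = 14840.8397
Sample variance = 14840.8397 / 130 = 114.1603
Standard deviation = √114.1603 = 10.6846

10.685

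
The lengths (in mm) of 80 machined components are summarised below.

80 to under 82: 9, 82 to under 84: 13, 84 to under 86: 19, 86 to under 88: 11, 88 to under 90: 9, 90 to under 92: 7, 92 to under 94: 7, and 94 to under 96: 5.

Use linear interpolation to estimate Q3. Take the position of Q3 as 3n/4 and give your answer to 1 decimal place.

Cumulative frequencies: 9, 22, 41, 52, 61, 68, 75, 80
n = 80; position = 3n/4 = 60.
This falls in the class 88 to under 90: L = 88, F = 52, f = 9, h = 2.
Upper quartile ≈ 88 + ((60 − 52) / 9) × 2 = 89.7778

89.8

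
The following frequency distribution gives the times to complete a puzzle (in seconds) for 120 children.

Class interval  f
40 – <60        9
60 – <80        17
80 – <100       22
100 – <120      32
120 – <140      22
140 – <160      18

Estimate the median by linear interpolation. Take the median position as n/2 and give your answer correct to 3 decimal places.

Cumulative frequencies: 9, 26, 48, 80, 102, 120
n = 120; position = n/2 = 60.
This falls in the class 100 – <120: L = 100, F = 48, f = 32, h = 20.
Median ≈ 100 + ((60 − 48) / 32) × 20 = 107.5000

107.500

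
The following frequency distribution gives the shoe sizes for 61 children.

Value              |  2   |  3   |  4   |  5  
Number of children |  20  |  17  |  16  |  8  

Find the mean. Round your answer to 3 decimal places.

Values: 2, 3, 4, 5
Σfx = 20×2 + 17×3 + 16×4 + 8×5 = 195
n = Σf = 61
Mean = 195 / 61 = 3.1967

3.197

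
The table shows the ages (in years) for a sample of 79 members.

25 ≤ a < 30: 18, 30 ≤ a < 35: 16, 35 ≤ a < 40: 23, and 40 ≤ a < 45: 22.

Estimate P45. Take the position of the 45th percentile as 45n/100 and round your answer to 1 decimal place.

Cumulative frequencies: 18, 34, 57, 79
n = 79; position = 45n/100 = 35.55.
This falls in the class 35 ≤ a < 40: L = 35, F = 34, f = 23, h = 5.
45th percentile ≈ 35 + ((35.55 − 34) / 23) × 5 = 35.3370

35.3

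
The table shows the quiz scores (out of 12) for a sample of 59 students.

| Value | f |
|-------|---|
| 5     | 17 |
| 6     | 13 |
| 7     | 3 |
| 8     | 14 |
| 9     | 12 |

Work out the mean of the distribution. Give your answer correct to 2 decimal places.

6.85

Values: 5, 6, 7, 8, 9
Σfx = 17×5 + 13×6 + 3×7 + 14×8 + 12×9 = 404
n = Σf = 59
Mean = 404 / 59 = 6.8475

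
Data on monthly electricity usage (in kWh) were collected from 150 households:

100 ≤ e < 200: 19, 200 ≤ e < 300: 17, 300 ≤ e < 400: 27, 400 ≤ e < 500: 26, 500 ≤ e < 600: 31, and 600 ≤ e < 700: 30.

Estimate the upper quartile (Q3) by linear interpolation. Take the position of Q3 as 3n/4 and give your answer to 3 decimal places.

575.806

Cumulative frequencies: 19, 36, 63, 89, 120, 150
n = 150; position = 3n/4 = 112.5.
This falls in the class 500 ≤ e < 600: L = 500, F = 89, f = 31, h = 100.
Upper quartile ≈ 500 + ((112.5 − 89) / 31) × 100 = 575.8065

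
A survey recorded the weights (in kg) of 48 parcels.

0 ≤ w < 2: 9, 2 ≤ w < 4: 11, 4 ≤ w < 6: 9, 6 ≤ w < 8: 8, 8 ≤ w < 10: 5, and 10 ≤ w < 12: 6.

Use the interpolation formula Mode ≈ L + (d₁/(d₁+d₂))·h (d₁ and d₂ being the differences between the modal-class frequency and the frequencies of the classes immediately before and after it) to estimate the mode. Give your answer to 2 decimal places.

Modal class: 2 ≤ w < 4 (highest frequency 11).
d₁ = 11 − 9 = 2, d₂ = 11 − 9 = 2
Mode ≈ 2 + (2/(2+2)) × 2 = 2 + 1.0000 = 3.0000

3.00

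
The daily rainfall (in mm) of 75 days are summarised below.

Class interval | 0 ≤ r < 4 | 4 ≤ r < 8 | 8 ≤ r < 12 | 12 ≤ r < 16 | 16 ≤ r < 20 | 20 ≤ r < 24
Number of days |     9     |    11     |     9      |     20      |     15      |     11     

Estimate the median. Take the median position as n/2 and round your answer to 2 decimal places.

Cumulative frequencies: 9, 20, 29, 49, 64, 75
n = 75; position = n/2 = 37.5.
This falls in the class 12 ≤ r < 16: L = 12, F = 29, f = 20, h = 4.
Median ≈ 12 + ((37.5 − 29) / 20) × 4 = 13.7000

13.70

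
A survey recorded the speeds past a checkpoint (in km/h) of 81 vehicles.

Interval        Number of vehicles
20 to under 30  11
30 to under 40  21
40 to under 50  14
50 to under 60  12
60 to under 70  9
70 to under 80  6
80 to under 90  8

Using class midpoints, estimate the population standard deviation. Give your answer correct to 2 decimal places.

18.53

Midpoints: 25, 35, 45, 55, 65, 75, 85
n = 81, Σfm = 4015, mean = 49.5679
Σfm² = 226825
Σf(m − x̄)² = Σfm² − (Σfm)²/n = 226825 − 4015²/81 = 27809.8765
Population variance = 27809.8765 / 81 = 343.3318
Standard deviation = √343.3318 = 18.5292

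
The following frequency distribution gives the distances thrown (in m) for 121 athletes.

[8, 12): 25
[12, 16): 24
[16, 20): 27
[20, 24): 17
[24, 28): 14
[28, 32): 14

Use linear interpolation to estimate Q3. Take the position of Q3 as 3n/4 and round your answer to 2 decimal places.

Cumulative frequencies: 25, 49, 76, 93, 107, 121
n = 121; position = 3n/4 = 90.75.
This falls in the class [20, 24): L = 20, F = 76, f = 17, h = 4.
Upper quartile ≈ 20 + ((90.75 − 76) / 17) × 4 = 23.4706

23.47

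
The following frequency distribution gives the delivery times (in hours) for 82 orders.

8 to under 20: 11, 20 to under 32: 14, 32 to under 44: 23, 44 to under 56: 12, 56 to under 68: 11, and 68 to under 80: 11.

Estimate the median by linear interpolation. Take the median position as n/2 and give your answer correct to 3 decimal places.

40.348

Cumulative frequencies: 11, 25, 48, 60, 71, 82
n = 82; position = n/2 = 41.
This falls in the class 32 to under 44: L = 32, F = 25, f = 23, h = 12.
Median ≈ 32 + ((41 − 25) / 23) × 12 = 40.3478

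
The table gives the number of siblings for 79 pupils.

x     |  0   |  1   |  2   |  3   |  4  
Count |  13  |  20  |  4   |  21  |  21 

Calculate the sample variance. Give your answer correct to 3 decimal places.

Values: 0, 1, 2, 3, 4
n = 79, Σfx = 175, mean = 2.2152
Σfx² = 561
Σf(x − x̄)² = Σfx² − (Σfx)²/n = 561 − 175²/79 = 173.3418
Sample variance = 173.3418 / 78 = 2.2223

2.222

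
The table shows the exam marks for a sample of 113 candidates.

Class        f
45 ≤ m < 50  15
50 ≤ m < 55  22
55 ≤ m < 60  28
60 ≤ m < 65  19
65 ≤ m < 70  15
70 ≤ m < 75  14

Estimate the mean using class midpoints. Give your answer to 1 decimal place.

Midpoints: 47.5, 52.5, 57.5, 62.5, 67.5, 72.5
Σfm = 15×47.5 + 22×52.5 + 28×57.5 + 19×62.5 + 15×67.5 + 14×72.5 = 6692.5
n = Σf = 113
Mean = 6692.5 / 113 = 59.2257

59.2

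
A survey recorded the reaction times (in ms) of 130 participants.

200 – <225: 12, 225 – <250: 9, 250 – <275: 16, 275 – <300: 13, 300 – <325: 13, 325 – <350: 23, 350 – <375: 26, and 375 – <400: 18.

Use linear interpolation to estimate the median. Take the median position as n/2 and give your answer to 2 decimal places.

Cumulative frequencies: 12, 21, 37, 50, 63, 86, 112, 130
n = 130; position = n/2 = 65.
This falls in the class 325 – <350: L = 325, F = 63, f = 23, h = 25.
Median ≈ 325 + ((65 − 63) / 23) × 25 = 327.1739

327.17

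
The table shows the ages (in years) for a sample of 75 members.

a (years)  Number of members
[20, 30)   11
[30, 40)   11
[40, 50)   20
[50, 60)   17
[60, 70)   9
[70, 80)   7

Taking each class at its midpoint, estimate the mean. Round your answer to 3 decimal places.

48.067

Midpoints: 25, 35, 45, 55, 65, 75
Σfm = 11×25 + 11×35 + 20×45 + 17×55 + 9×65 + 7×75 = 3605
n = Σf = 75
Mean = 3605 / 75 = 48.0667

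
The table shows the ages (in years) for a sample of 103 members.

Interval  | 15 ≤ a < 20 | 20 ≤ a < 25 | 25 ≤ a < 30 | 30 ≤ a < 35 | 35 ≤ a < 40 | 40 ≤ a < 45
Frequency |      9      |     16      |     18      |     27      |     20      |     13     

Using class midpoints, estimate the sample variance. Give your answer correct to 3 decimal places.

Midpoints: 17.5, 22.5, 27.5, 32.5, 37.5, 42.5
n = 103, Σfm = 3192.5, mean = 30.9951
Σfm² = 104593.75
Σf(m − x̄)² = Σfm² − (Σfm)²/n = 104593.75 − 3192.5²/103 = 5641.7476
Sample variance = 5641.7476 / 102 = 55.3113

55.311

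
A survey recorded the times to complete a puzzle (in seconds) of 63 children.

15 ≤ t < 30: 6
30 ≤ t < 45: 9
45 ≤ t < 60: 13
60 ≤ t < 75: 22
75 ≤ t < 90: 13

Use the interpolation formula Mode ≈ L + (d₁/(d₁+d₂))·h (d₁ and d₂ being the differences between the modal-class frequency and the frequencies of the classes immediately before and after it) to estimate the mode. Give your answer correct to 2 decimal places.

Modal class: 60 ≤ t < 75 (highest frequency 22).
d₁ = 22 − 13 = 9, d₂ = 22 − 13 = 9
Mode ≈ 60 + (9/(9+9)) × 15 = 60 + 7.5000 = 67.5000

67.50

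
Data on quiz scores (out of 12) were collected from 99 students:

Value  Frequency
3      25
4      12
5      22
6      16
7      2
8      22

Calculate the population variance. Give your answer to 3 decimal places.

Values: 3, 4, 5, 6, 7, 8
n = 99, Σfx = 519, mean = 5.2424
Σfx² = 3049
Σf(x − x̄)² = Σfx² − (Σfx)²/n = 3049 − 519²/99 = 328.1818
Population variance = 328.1818 / 99 = 3.3150

3.315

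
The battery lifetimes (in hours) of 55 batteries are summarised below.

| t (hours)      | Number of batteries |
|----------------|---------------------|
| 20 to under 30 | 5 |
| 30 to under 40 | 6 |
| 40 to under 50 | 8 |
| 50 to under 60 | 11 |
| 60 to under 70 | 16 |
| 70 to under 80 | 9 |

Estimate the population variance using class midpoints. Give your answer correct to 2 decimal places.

234.51

Midpoints: 25, 35, 45, 55, 65, 75
n = 55, Σfm = 3015, mean = 54.8182
Σfm² = 178175
Σf(m − x̄)² = Σfm² − (Σfm)²/n = 178175 − 3015²/55 = 12898.1818
Population variance = 12898.1818 / 55 = 234.5124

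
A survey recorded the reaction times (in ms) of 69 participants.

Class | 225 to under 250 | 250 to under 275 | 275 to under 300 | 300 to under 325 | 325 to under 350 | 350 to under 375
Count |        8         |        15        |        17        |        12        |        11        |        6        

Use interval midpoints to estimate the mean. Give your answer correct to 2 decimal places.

295.11

Midpoints: 237.5, 262.5, 287.5, 312.5, 337.5, 362.5
Σfm = 8×237.5 + 15×262.5 + 17×287.5 + 12×312.5 + 11×337.5 + 6×362.5 = 20362.5
n = Σf = 69
Mean = 20362.5 / 69 = 295.1087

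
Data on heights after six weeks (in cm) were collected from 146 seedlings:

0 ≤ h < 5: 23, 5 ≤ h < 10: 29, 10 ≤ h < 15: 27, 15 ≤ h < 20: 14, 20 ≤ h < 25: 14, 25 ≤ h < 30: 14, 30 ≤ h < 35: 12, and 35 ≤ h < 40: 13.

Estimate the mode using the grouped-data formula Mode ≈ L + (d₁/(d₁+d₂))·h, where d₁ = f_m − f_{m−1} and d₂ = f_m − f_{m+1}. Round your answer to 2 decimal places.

8.75

Modal class: 5 ≤ h < 10 (highest frequency 29).
d₁ = 29 − 23 = 6, d₂ = 29 − 27 = 2
Mode ≈ 5 + (6/(6+2)) × 5 = 5 + 3.7500 = 8.7500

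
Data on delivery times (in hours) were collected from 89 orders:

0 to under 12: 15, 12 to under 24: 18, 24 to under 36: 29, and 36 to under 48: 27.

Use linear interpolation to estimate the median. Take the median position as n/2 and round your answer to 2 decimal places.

Cumulative frequencies: 15, 33, 62, 89
n = 89; position = n/2 = 44.5.
This falls in the class 24 to under 36: L = 24, F = 33, f = 29, h = 12.
Median ≈ 24 + ((44.5 − 33) / 29) × 12 = 28.7586

28.76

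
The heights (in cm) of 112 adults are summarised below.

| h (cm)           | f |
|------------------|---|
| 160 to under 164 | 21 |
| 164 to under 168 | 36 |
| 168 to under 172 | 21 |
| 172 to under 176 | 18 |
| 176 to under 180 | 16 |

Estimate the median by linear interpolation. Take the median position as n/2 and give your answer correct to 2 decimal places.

167.89

Cumulative frequencies: 21, 57, 78, 96, 112
n = 112; position = n/2 = 56.
This falls in the class 164 to under 168: L = 164, F = 21, f = 36, h = 4.
Median ≈ 164 + ((56 − 21) / 36) × 4 = 167.8889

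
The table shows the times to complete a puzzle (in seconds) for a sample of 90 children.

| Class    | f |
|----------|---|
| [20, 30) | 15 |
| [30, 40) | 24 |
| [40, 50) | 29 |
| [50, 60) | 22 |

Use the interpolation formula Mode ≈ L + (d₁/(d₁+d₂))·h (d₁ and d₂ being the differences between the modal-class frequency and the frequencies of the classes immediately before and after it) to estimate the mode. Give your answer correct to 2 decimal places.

44.17

Modal class: [40, 50) (highest frequency 29).
d₁ = 29 − 24 = 5, d₂ = 29 − 22 = 7
Mode ≈ 40 + (5/(5+7)) × 10 = 40 + 4.1667 = 44.1667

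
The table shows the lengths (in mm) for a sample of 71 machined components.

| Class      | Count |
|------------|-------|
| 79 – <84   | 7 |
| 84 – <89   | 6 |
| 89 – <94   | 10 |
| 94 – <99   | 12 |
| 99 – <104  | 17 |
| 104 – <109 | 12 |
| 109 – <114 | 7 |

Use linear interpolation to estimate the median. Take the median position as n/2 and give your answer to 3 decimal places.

Cumulative frequencies: 7, 13, 23, 35, 52, 64, 71
n = 71; position = n/2 = 35.5.
This falls in the class 99 – <104: L = 99, F = 35, f = 17, h = 5.
Median ≈ 99 + ((35.5 − 35) / 17) × 5 = 99.1471

99.147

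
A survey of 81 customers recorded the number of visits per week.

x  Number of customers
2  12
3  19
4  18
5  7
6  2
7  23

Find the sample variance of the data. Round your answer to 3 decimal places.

Values: 2, 3, 4, 5, 6, 7
n = 81, Σfx = 361, mean = 4.4568
Σfx² = 1881
Σf(x − x̄)² = Σfx² − (Σfx)²/n = 1881 − 361²/81 = 272.0988
Sample variance = 272.0988 / 80 = 3.4012

3.401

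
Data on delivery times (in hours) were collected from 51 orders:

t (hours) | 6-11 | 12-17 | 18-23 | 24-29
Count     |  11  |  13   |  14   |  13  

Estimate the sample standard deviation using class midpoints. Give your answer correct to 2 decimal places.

Midpoints: 8.5, 14.5, 20.5, 26.5
n = 51, Σfm = 913.5, mean = 17.9118
Σfm² = 18540.75
Σf(m − x̄)² = Σfm² − (Σfm)²/n = 18540.75 − 913.5²/51 = 2178.3529
Sample variance = 2178.3529 / 50 = 43.5671
Standard deviation = √43.5671 = 6.6005

6.60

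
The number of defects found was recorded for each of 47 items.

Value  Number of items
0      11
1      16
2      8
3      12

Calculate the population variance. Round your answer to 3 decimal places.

Values: 0, 1, 2, 3
n = 47, Σfx = 68, mean = 1.4468
Σfx² = 156
Σf(x − x̄)² = Σfx² − (Σfx)²/n = 156 − 68²/47 = 57.6170
Population variance = 57.6170 / 47 = 1.2259

1.226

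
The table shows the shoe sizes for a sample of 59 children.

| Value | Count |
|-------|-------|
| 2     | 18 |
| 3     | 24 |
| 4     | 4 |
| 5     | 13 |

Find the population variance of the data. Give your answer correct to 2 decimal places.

Values: 2, 3, 4, 5
n = 59, Σfx = 189, mean = 3.2034
Σfx² = 677
Σf(x − x̄)² = Σfx² − (Σfx)²/n = 677 − 189²/59 = 71.5593
Population variance = 71.5593 / 59 = 1.2129

1.21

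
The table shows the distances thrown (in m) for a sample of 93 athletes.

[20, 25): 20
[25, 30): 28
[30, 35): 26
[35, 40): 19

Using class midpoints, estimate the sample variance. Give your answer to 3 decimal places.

27.495

Midpoints: 22.5, 27.5, 32.5, 37.5
n = 93, Σfm = 2777.5, mean = 29.8656
Σfm² = 85481.25
Σf(m − x̄)² = Σfm² − (Σfm)²/n = 85481.25 − 2777.5²/93 = 2529.5699
Sample variance = 2529.5699 / 92 = 27.4953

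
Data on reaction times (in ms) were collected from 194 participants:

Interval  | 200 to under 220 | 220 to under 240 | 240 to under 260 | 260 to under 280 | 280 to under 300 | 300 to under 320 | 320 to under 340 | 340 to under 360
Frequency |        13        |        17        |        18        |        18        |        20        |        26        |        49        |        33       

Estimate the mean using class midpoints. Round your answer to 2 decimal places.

296.80

Midpoints: 210, 230, 250, 270, 290, 310, 330, 350
Σfm = 13×210 + 17×230 + 18×250 + 18×270 + 20×290 + 26×310 + 49×330 + 33×350 = 57580
n = Σf = 194
Mean = 57580 / 194 = 296.8041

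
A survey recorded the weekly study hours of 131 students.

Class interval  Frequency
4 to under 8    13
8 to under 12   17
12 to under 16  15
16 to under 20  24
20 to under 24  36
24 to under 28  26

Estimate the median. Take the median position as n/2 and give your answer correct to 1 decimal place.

19.4

Cumulative frequencies: 13, 30, 45, 69, 105, 131
n = 131; position = n/2 = 65.5.
This falls in the class 16 to under 20: L = 16, F = 45, f = 24, h = 4.
Median ≈ 16 + ((65.5 − 45) / 24) × 4 = 19.4167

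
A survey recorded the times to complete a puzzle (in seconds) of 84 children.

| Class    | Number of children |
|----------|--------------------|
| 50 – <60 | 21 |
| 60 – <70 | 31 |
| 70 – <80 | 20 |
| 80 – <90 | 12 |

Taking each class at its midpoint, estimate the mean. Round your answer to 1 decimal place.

67.7

Midpoints: 55, 65, 75, 85
Σfm = 21×55 + 31×65 + 20×75 + 12×85 = 5690
n = Σf = 84
Mean = 5690 / 84 = 67.7381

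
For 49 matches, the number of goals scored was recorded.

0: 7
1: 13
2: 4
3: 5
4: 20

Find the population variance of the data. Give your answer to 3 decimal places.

Values: 0, 1, 2, 3, 4
n = 49, Σfx = 116, mean = 2.3673
Σfx² = 394
Σf(x − x̄)² = Σfx² − (Σfx)²/n = 394 − 116²/49 = 119.3878
Population variance = 119.3878 / 49 = 2.4365

2.436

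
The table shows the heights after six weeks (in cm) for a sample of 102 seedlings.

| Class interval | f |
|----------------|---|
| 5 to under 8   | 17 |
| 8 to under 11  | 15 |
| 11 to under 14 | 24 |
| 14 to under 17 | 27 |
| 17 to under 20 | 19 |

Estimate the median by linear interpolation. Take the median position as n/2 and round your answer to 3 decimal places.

13.375

Cumulative frequencies: 17, 32, 56, 83, 102
n = 102; position = n/2 = 51.
This falls in the class 11 to under 14: L = 11, F = 32, f = 24, h = 3.
Median ≈ 11 + ((51 − 32) / 24) × 3 = 13.3750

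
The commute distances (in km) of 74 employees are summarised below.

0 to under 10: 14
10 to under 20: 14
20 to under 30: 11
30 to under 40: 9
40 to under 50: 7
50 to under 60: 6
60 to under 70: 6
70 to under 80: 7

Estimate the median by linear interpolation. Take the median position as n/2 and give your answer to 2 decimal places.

28.18

Cumulative frequencies: 14, 28, 39, 48, 55, 61, 67, 74
n = 74; position = n/2 = 37.
This falls in the class 20 to under 30: L = 20, F = 28, f = 11, h = 10.
Median ≈ 20 + ((37 − 28) / 11) × 10 = 28.1818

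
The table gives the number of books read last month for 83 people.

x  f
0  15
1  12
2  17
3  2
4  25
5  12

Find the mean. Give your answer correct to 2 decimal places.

Values: 0, 1, 2, 3, 4, 5
Σfx = 15×0 + 12×1 + 17×2 + 2×3 + 25×4 + 12×5 = 212
n = Σf = 83
Mean = 212 / 83 = 2.5542

2.55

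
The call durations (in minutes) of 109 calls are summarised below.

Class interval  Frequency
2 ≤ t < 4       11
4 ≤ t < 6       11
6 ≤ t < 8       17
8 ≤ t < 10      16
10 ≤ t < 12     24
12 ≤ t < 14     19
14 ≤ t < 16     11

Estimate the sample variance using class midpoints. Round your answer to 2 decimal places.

13.12

Midpoints: 3, 5, 7, 9, 11, 13, 15
n = 109, Σfm = 1027, mean = 9.4220
Σfm² = 11093
Σf(m − x̄)² = Σfm² − (Σfm)²/n = 11093 − 1027²/109 = 1416.5872
Sample variance = 1416.5872 / 108 = 13.1165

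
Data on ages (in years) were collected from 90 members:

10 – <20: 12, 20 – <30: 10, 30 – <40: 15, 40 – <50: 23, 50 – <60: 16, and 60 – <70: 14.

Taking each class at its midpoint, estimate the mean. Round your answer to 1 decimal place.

42.0

Midpoints: 15, 25, 35, 45, 55, 65
Σfm = 12×15 + 10×25 + 15×35 + 23×45 + 16×55 + 14×65 = 3780
n = Σf = 90
Mean = 3780 / 90 = 42.0000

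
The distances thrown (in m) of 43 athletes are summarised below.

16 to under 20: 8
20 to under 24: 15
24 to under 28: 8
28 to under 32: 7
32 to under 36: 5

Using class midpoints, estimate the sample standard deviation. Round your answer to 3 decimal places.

5.143

Midpoints: 18, 22, 26, 30, 34
n = 43, Σfm = 1062, mean = 24.6977
Σfm² = 27340
Σf(m − x̄)² = Σfm² − (Σfm)²/n = 27340 − 1062²/43 = 1111.0698
Sample variance = 1111.0698 / 42 = 26.4540
Standard deviation = √26.4540 = 5.1433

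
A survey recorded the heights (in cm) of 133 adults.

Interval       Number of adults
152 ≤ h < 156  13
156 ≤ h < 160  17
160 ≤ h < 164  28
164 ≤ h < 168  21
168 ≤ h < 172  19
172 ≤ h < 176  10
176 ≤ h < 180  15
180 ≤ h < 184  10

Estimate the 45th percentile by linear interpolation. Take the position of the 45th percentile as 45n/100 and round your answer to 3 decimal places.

164.352

Cumulative frequencies: 13, 30, 58, 79, 98, 108, 123, 133
n = 133; position = 45n/100 = 59.85.
This falls in the class 164 ≤ h < 168: L = 164, F = 58, f = 21, h = 4.
45th percentile ≈ 164 + ((59.85 − 58) / 21) × 4 = 164.3524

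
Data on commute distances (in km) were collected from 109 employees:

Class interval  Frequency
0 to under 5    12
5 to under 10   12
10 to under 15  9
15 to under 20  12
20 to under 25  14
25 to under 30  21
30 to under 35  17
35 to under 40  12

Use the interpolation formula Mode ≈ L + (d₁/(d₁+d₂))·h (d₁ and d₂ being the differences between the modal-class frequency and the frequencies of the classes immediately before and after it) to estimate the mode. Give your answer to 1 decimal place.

Modal class: 25 to under 30 (highest frequency 21).
d₁ = 21 − 14 = 7, d₂ = 21 − 17 = 4
Mode ≈ 25 + (7/(7+4)) × 5 = 25 + 3.1818 = 28.1818

28.2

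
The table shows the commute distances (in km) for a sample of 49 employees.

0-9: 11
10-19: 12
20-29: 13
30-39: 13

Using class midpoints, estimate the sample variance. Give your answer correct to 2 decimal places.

125.00

Midpoints: 4.5, 14.5, 24.5, 34.5
n = 49, Σfm = 990.5, mean = 20.2143
Σfm² = 26022.25
Σf(m − x̄)² = Σfm² − (Σfm)²/n = 26022.25 − 990.5²/49 = 6000.0000
Sample variance = 6000.0000 / 48 = 125.0000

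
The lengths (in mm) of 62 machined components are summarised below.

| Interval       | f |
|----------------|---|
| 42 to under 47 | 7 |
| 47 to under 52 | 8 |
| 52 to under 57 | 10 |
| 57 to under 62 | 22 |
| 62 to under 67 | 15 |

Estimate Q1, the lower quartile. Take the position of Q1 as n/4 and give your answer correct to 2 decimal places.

52.25

Cumulative frequencies: 7, 15, 25, 47, 62
n = 62; position = n/4 = 15.5.
This falls in the class 52 to under 57: L = 52, F = 15, f = 10, h = 5.
Lower quartile ≈ 52 + ((15.5 − 15) / 10) × 5 = 52.2500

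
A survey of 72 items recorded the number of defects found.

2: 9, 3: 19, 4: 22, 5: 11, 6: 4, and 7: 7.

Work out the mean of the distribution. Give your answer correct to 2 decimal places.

Values: 2, 3, 4, 5, 6, 7
Σfx = 9×2 + 19×3 + 22×4 + 11×5 + 4×6 + 7×7 = 291
n = Σf = 72
Mean = 291 / 72 = 4.0417

4.04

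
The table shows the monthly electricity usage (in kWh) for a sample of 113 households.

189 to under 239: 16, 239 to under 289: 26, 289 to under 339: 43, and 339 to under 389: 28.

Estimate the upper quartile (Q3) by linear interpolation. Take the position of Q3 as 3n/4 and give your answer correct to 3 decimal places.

338.709

Cumulative frequencies: 16, 42, 85, 113
n = 113; position = 3n/4 = 84.75.
This falls in the class 289 to under 339: L = 289, F = 42, f = 43, h = 50.
Upper quartile ≈ 289 + ((84.75 − 42) / 43) × 50 = 338.7093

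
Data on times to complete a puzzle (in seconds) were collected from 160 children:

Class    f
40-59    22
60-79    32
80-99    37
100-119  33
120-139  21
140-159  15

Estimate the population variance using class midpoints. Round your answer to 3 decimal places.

Midpoints: 49.5, 69.5, 89.5, 109.5, 129.5, 149.5
n = 160, Σfm = 15200, mean = 95.0000
Σfm² = 1587960
Σf(m − x̄)² = Σfm² − (Σfm)²/n = 1587960 − 15200²/160 = 143960.0000
Population variance = 143960.0000 / 160 = 899.7500

899.750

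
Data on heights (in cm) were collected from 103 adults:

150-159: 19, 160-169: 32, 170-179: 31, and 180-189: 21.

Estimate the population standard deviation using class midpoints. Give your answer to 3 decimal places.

Midpoints: 154.5, 164.5, 174.5, 184.5
n = 103, Σfm = 17483.5, mean = 169.7427
Σfm² = 2978265.75
Σf(m − x̄)² = Σfm² − (Σfm)²/n = 2978265.75 − 17483.5²/103 = 10568.9320
Population variance = 10568.9320 / 103 = 102.6110
Standard deviation = √102.6110 = 10.1297

10.130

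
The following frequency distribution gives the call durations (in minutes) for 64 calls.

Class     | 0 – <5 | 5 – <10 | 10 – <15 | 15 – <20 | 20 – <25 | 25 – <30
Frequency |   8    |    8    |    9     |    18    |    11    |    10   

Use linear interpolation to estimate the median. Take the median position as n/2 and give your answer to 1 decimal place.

Cumulative frequencies: 8, 16, 25, 43, 54, 64
n = 64; position = n/2 = 32.
This falls in the class 15 – <20: L = 15, F = 25, f = 18, h = 5.
Median ≈ 15 + ((32 − 25) / 18) × 5 = 16.9444

16.9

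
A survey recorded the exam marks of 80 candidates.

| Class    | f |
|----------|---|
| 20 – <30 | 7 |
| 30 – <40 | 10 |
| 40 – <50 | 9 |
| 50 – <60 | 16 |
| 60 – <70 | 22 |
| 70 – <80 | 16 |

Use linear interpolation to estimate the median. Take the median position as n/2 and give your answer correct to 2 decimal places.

58.75

Cumulative frequencies: 7, 17, 26, 42, 64, 80
n = 80; position = n/2 = 40.
This falls in the class 50 – <60: L = 50, F = 26, f = 16, h = 10.
Median ≈ 50 + ((40 − 26) / 16) × 10 = 58.7500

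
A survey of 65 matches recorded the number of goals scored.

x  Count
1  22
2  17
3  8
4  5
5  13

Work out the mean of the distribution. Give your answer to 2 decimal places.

2.54

Values: 1, 2, 3, 4, 5
Σfx = 22×1 + 17×2 + 8×3 + 5×4 + 13×5 = 165
n = Σf = 65
Mean = 165 / 65 = 2.5385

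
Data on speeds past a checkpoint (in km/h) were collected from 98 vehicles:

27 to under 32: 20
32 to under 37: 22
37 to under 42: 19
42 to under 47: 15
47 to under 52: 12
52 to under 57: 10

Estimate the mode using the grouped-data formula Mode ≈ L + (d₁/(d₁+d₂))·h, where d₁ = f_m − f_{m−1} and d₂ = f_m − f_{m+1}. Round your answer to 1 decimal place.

34.0

Modal class: 32 to under 37 (highest frequency 22).
d₁ = 22 − 20 = 2, d₂ = 22 − 19 = 3
Mode ≈ 32 + (2/(2+3)) × 5 = 32 + 2.0000 = 34.0000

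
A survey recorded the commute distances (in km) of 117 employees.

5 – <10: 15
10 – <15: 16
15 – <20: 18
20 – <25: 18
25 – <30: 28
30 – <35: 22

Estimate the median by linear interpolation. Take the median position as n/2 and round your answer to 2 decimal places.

Cumulative frequencies: 15, 31, 49, 67, 95, 117
n = 117; position = n/2 = 58.5.
This falls in the class 20 – <25: L = 20, F = 49, f = 18, h = 5.
Median ≈ 20 + ((58.5 − 49) / 18) × 5 = 22.6389

22.64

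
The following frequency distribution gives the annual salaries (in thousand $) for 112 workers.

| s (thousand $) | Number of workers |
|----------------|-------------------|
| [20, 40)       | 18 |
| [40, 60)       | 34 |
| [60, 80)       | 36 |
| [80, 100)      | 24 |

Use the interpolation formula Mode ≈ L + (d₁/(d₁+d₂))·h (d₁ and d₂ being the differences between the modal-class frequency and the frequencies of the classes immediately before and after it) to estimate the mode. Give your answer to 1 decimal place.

62.9

Modal class: [60, 80) (highest frequency 36).
d₁ = 36 − 34 = 2, d₂ = 36 − 24 = 12
Mode ≈ 60 + (2/(2+12)) × 20 = 60 + 2.8571 = 62.8571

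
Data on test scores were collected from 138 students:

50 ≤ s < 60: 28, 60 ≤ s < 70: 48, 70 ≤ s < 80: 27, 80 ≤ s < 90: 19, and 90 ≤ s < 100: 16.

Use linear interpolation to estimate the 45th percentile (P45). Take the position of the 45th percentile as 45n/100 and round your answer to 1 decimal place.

67.1

Cumulative frequencies: 28, 76, 103, 122, 138
n = 138; position = 45n/100 = 62.1.
This falls in the class 60 ≤ s < 70: L = 60, F = 28, f = 48, h = 10.
45th percentile ≈ 60 + ((62.1 − 28) / 48) × 10 = 67.1042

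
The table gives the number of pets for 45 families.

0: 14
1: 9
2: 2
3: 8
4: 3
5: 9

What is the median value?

Cumulative frequencies: 14, 23, 25, 33, 36, 45
n = 45, so the median is the value in position (n+1)/2 = 23.
Position 23 falls at value 1.

1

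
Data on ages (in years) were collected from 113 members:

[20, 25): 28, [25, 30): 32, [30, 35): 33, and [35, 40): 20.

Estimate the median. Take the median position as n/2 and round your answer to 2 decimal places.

29.45

Cumulative frequencies: 28, 60, 93, 113
n = 113; position = n/2 = 56.5.
This falls in the class [25, 30): L = 25, F = 28, f = 32, h = 5.
Median ≈ 25 + ((56.5 − 28) / 32) × 5 = 29.4531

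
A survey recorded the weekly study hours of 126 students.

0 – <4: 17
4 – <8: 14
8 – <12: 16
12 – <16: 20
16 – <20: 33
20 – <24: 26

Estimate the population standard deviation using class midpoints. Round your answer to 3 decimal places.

Midpoints: 2, 6, 10, 14, 18, 22
n = 126, Σfm = 1724, mean = 13.6825
Σfm² = 29368
Σf(m − x̄)² = Σfm² − (Σfm)²/n = 29368 − 1724²/126 = 5779.3016
Population variance = 5779.3016 / 126 = 45.8675
Standard deviation = √45.8675 = 6.7726

6.773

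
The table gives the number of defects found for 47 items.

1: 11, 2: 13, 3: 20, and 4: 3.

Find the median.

Cumulative frequencies: 11, 24, 44, 47
n = 47, so the median is the value in position (n+1)/2 = 24.
Position 24 falls at value 2.

2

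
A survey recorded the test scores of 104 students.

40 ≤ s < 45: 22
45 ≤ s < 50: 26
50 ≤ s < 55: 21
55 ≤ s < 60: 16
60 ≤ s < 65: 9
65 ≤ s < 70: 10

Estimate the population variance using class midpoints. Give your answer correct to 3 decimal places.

61.455

Midpoints: 42.5, 47.5, 52.5, 57.5, 62.5, 67.5
n = 104, Σfm = 5430, mean = 52.2115
Σfm² = 289900
Σf(m − x̄)² = Σfm² − (Σfm)²/n = 289900 − 5430²/104 = 6391.3462
Population variance = 6391.3462 / 104 = 61.4553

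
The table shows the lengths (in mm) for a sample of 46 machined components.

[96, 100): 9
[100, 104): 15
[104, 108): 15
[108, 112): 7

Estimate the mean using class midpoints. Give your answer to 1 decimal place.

Midpoints: 98, 102, 106, 110
Σfm = 9×98 + 15×102 + 15×106 + 7×110 = 4772
n = Σf = 46
Mean = 4772 / 46 = 103.7391

103.7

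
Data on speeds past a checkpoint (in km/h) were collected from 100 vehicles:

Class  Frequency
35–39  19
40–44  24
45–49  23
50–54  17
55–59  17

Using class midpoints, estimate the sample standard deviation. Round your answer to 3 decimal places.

Midpoints: 37, 42, 47, 52, 57
n = 100, Σfm = 4645, mean = 46.4500
Σfm² = 220355
Σf(m − x̄)² = Σfm² − (Σfm)²/n = 220355 − 4645²/100 = 4594.7500
Sample variance = 4594.7500 / 99 = 46.4116
Standard deviation = √46.4116 = 6.8126

6.813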